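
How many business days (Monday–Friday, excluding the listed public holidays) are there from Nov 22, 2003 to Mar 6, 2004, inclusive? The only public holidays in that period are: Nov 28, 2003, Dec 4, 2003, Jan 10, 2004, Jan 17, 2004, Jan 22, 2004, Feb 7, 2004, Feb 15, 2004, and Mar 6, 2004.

72

Nov 22, 2003 is a Saturday.
That's 106 days from start to end, counting both.
106 = 7 × 15 + 1, so there are 15 full weeks plus 1 extra day.
Each full week contributes 5 weekdays (Mon–Fri): 15 × 5 = 75.
The 1 extra day is Saturday — none qualify.
Total: 75 + 0 = 75.
Holidays: Nov 28, 2003 (Fri); Dec 4, 2003 (Thu); Jan 10, 2004 (Sat); Jan 17, 2004 (Sat); Jan 22, 2004 (Thu); Feb 7, 2004 (Sat); Feb 15, 2004 (Sun); Mar 6, 2004 (Sat).
3 of the 8 holidays fall on weekdays; the rest are weekends and were already excluded.
Business days: 75 − 3 = 72.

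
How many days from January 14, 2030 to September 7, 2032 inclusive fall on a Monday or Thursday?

January 14, 2030 is a Monday.
From January 14, 2030 to September 7, 2032 is 968 days inclusive.
968 = 7 × 138 + 2, so there are 138 full weeks plus 2 extra days.
Each full week contributes 2 days from the set (Mon, Thu): 138 × 2 = 276.
The 2 extra days are Mon, Tue — 1 of them qualifies.
Total: 276 + 1 = 277.

277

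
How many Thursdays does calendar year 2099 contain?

2099-01-01 is a Thursday.
The range spans 365 days (inclusive of both endpoints).
365 = 7 × 52 + 1, so there are 52 full weeks plus 1 extra day.
Each full week contributes one Thursday: 52 so far.
The 1 extra day is Thursday — 1 of them qualifies.
Total: 52 + 1 = 53.

53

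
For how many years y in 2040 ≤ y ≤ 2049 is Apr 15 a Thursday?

1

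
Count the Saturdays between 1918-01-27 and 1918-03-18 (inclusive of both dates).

7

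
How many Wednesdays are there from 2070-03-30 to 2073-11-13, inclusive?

189

2070-03-30 is a Sunday.
The range spans 1325 days (inclusive of both endpoints).
1325 = 7 × 189 + 2, so there are 189 full weeks plus 2 extra days.
Each full week contributes one Wednesday: 189 so far.
The 2 extra days are Sunday, Monday — none qualify.
Total: 189 + 0 = 189.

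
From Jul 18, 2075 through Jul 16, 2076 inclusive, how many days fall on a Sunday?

Jul 18, 2075 is a Thursday.
From Jul 18, 2075 to Jul 16, 2076 is 365 days inclusive.
365 = 7 × 52 + 1, so there are 52 full weeks plus 1 extra day.
Each full week contributes one Sunday: 52 so far.
The 1 extra day is Thursday — none qualify.
Total: 52 + 0 = 52.

52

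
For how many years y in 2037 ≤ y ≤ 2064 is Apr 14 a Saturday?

4

Day of week of April 14 in each year:
2037: Tue, 2038: Wed, 2039: Thu, 2040: Sat ✓, 2041: Sun, 2042: Mon, 2043: Tue, 2044: Thu, 2045: Fri, 2046: Sat ✓, 2047: Sun, 2048: Tue, 2049: Wed, 2050: Thu, 2051: Fri, 2052: Sun, 2053: Mon, 2054: Tue, 2055: Wed, 2056: Fri, 2057: Sat ✓, 2058: Sun, 2059: Mon, 2060: Wed, 2061: Thu, 2062: Fri, 2063: Sat ✓, 2064: Mon
Saturdays: 2040, 2046, 2057, 2063.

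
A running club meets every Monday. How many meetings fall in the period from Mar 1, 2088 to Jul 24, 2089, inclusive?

73

Mar 1, 2088 is a Monday.
That's 511 days from start to end, counting both.
511 = 7 × 73, so the span is exactly 73 full weeks.
Each full week contributes one Monday: 73 so far.
Total: 73.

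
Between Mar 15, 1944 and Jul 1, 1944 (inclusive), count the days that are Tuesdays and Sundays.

Mar 15, 1944 is a Wednesday.
From Mar 15, 1944 to Jul 1, 1944 is 109 days inclusive.
109 = 7 × 15 + 4, so there are 15 full weeks plus 4 extra days.
Each full week contributes 2 days from the set (Tue, Sun): 15 × 2 = 30.
The 4 extra days are Wednesday, Thursday, Friday, Saturday — none qualify.
Total: 30 + 0 = 30.

30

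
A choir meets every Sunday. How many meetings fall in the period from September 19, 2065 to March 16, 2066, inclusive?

26 Sundays

September 19, 2065 is a Saturday.
From September 19, 2065 to March 16, 2066 is 179 days inclusive.
179 = 7 × 25 + 4, so there are 25 full weeks plus 4 extra days.
Each full week contributes one Sunday: 25 so far.
The 4 extra days are Saturday, Sunday, Monday, Tuesday — 1 of them qualifies.
Total: 25 + 1 = 26.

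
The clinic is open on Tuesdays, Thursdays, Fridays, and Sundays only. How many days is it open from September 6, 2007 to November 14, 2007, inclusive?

September 6, 2007 is a Thursday.
That's 70 days from start to end, counting both.
70 = 7 × 10, so the span is exactly 10 full weeks.
Each full week contributes 4 days from the set (Tue, Thu, Fri, Sun): 10 × 4 = 40.
Total: 40.

40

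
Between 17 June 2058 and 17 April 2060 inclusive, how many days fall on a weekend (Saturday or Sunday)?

191

17 June 2058 is a Monday.
That's 671 days from start to end, counting both.
671 = 7 × 95 + 6, so there are 95 full weeks plus 6 extra days.
Each full week contributes 2 weekend days (Sat, Sun): 95 × 2 = 190.
The 6 extra days are Mon, Tue, Wed, Thu, Fri, Sat — 1 of them qualifies.
Total: 190 + 1 = 191.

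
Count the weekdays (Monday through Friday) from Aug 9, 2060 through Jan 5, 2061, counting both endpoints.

Aug 9, 2060 is a Monday.
That's 150 days from start to end, counting both.
150 = 7 × 21 + 3, so there are 21 full weeks plus 3 extra days.
Each full week contributes 5 weekdays (Mon–Fri): 21 × 5 = 105.
The 3 extra days are Monday, Tuesday, Wednesday — 3 of them qualify.
Total: 105 + 3 = 108.

108 weekdays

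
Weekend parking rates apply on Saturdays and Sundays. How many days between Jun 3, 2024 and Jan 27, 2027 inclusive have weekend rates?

276

Jun 3, 2024 is a Monday.
The range spans 969 days (inclusive of both endpoints).
969 = 7 × 138 + 3, so there are 138 full weeks plus 3 extra days.
Each full week contributes 2 weekend days (Sat, Sun): 138 × 2 = 276.
The 3 extra days are Monday, Tuesday, Wednesday — none qualify.
Total: 276 + 0 = 276.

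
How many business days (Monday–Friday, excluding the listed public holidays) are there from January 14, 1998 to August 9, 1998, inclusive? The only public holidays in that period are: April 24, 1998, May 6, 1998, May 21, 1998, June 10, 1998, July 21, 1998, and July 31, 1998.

142

January 14, 1998 is a Wednesday.
From January 14, 1998 to August 9, 1998 is 208 days inclusive.
208 = 7 × 29 + 5, so there are 29 full weeks plus 5 extra days.
Each full week contributes 5 weekdays (Mon–Fri): 29 × 5 = 145.
The 5 extra days are Wednesday, Thursday, Friday, Saturday, Sunday — 3 of them qualify.
Total: 145 + 3 = 148.
Holidays: April 24, 1998 (Fri); May 6, 1998 (Wed); May 21, 1998 (Thu); June 10, 1998 (Wed); July 21, 1998 (Tue); July 31, 1998 (Fri).
All 6 holidays fall on weekdays, so subtract 6.
Business days: 148 − 6 = 142.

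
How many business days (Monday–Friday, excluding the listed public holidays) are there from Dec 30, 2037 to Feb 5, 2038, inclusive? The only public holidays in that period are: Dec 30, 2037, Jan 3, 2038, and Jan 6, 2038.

26 business days

Dec 30, 2037 is a Wednesday.
From Dec 30, 2037 to Feb 5, 2038 is 38 days inclusive.
38 = 7 × 5 + 3, so there are 5 full weeks plus 3 extra days.
Each full week contributes 5 weekdays (Mon–Fri): 5 × 5 = 25.
The 3 extra days are Wednesday, Thursday, Friday — 3 of them qualify.
Total: 25 + 3 = 28.
Holidays: Dec 30, 2037 (Wed); Jan 3, 2038 (Sun); Jan 6, 2038 (Wed).
2 of the 3 holidays fall on weekdays; the rest are weekends and were already excluded.
Business days: 28 − 2 = 26.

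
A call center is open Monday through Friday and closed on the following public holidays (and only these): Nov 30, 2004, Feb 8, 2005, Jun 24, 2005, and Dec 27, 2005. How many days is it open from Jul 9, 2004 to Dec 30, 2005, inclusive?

382 working days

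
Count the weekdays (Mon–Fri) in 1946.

261

January 1, 1946 is a Tuesday.
The range spans 365 days (inclusive of both endpoints).
365 = 7 × 52 + 1, so there are 52 full weeks plus 1 extra day.
Each full week contributes 5 weekdays (Mon–Fri): 52 × 5 = 260.
The 1 extra day is Tue — 1 of them qualifies.
Total: 260 + 1 = 261.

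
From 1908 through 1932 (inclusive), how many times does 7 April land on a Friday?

Day of week of April 7 in each year:
1908: Tue, 1909: Wed, 1910: Thu, 1911: Fri ✓, 1912: Sun, 1913: Mon, 1914: Tue, 1915: Wed, 1916: Fri ✓, 1917: Sat, 1918: Sun, 1919: Mon, 1920: Wed, 1921: Thu, 1922: Fri ✓, 1923: Sat, 1924: Mon, 1925: Tue, 1926: Wed, 1927: Thu, 1928: Sat, 1929: Sun, 1930: Mon, 1931: Tue, 1932: Thu
Fridays: 1911, 1916, 1922.

3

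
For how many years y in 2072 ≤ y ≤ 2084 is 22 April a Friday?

2

Day of week of April 22 in each year:
2072: Fri ✓, 2073: Sat, 2074: Sun, 2075: Mon, 2076: Wed, 2077: Thu, 2078: Fri ✓, 2079: Sat, 2080: Mon, 2081: Tue, 2082: Wed, 2083: Thu, 2084: Sat
Fridays: 2072, 2078.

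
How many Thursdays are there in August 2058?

Aug 1, 2058 is a Thursday.
The range spans 31 days (inclusive of both endpoints).
31 = 7 × 4 + 3, so there are 4 full weeks plus 3 extra days.
Each full week contributes one Thursday: 4 so far.
The 3 extra days are Thu, Fri, Sat — 1 of them qualifies.
Total: 4 + 1 = 5.

5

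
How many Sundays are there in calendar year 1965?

52

Jan 1, 1965 is a Friday.
From Jan 1, 1965 to Dec 31, 1965 is 365 days inclusive.
365 = 7 × 52 + 1, so there are 52 full weeks plus 1 extra day.
Each full week contributes one Sunday: 52 so far.
The 1 extra day is Fri — none qualify.
Total: 52 + 0 = 52.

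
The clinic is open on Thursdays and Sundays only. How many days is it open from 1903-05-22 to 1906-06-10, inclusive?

319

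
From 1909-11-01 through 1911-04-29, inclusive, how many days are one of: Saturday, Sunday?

1909-11-01 is a Monday.
That's 545 days from start to end, counting both.
545 = 7 × 77 + 6, so there are 77 full weeks plus 6 extra days.
Each full week contributes 2 days from the set (Sat, Sun): 77 × 2 = 154.
The 6 extra days are Mon, Tue, Wed, Thu, Fri, Sat — 1 of them qualifies.
Total: 154 + 1 = 155.

155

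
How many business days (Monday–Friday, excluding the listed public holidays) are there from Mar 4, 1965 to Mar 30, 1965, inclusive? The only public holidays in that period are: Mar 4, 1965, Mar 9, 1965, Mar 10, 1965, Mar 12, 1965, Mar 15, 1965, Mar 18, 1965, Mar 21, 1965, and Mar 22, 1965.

Mar 4, 1965 is a Thursday.
The range spans 27 days (inclusive of both endpoints).
27 = 7 × 3 + 6, so there are 3 full weeks plus 6 extra days.
Each full week contributes 5 weekdays (Mon–Fri): 3 × 5 = 15.
The 6 extra days are Thursday, Friday, Saturday, Sunday, Monday, Tuesday — 4 of them qualify.
Total: 15 + 4 = 19.
Holidays: Mar 4, 1965 (Thu); Mar 9, 1965 (Tue); Mar 10, 1965 (Wed); Mar 12, 1965 (Fri); Mar 15, 1965 (Mon); Mar 18, 1965 (Thu); Mar 21, 1965 (Sun); Mar 22, 1965 (Mon).
7 of the 8 holidays fall on weekdays; the rest are weekends and were already excluded.
Business days: 19 − 7 = 12.

12 business days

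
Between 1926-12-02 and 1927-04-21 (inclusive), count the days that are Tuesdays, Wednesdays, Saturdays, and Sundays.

1926-12-02 is a Thursday.
The range spans 141 days (inclusive of both endpoints).
141 = 7 × 20 + 1, so there are 20 full weeks plus 1 extra day.
Each full week contributes 4 days from the set (Tue, Wed, Sat, Sun): 20 × 4 = 80.
The 1 extra day is Thursday — none qualify.
Total: 80 + 0 = 80.

80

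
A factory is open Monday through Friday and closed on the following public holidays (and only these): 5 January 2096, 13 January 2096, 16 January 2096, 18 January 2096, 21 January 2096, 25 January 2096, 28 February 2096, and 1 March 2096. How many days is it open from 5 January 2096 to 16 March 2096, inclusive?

45

5 January 2096 is a Thursday.
From 5 January 2096 to 16 March 2096 is 72 days inclusive.
72 = 7 × 10 + 2, so there are 10 full weeks plus 2 extra days.
Each full week contributes 5 weekdays (Mon–Fri): 10 × 5 = 50.
The 2 extra days are Thursday, Friday — 2 of them qualify.
Total: 50 + 2 = 52.
Holidays: 5 January 2096 (Thu); 13 January 2096 (Fri); 16 January 2096 (Mon); 18 January 2096 (Wed); 21 January 2096 (Sat); 25 January 2096 (Wed); 28 February 2096 (Tue); 1 March 2096 (Thu).
7 of the 8 holidays fall on weekdays; the rest are weekends and were already excluded.
Business days: 52 − 7 = 45.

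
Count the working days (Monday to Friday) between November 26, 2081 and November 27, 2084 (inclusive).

784

November 26, 2081 is a Wednesday.
The range spans 1098 days (inclusive of both endpoints).
1098 = 7 × 156 + 6, so there are 156 full weeks plus 6 extra days.
Each full week contributes 5 weekdays (Mon–Fri): 156 × 5 = 780.
The 6 extra days are Wednesday, Thursday, Friday, Saturday, Sunday, Monday — 4 of them qualify.
Total: 780 + 4 = 784.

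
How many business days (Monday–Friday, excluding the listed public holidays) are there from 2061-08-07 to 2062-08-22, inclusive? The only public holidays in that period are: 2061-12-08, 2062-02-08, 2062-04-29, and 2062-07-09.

270 business days

2061-08-07 is a Sunday.
From 2061-08-07 to 2062-08-22 is 381 days inclusive.
381 = 7 × 54 + 3, so there are 54 full weeks plus 3 extra days.
Each full week contributes 5 weekdays (Mon–Fri): 54 × 5 = 270.
The 3 extra days are Sunday, Monday, Tuesday — 2 of them qualify.
Total: 270 + 2 = 272.
Holidays: 2061-12-08 (Thu); 2062-02-08 (Wed); 2062-04-29 (Sat); 2062-07-09 (Sun).
2 of the 4 holidays fall on weekdays; the rest are weekends and were already excluded.
Business days: 272 − 2 = 270.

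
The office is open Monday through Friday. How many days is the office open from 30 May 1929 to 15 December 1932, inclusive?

926

30 May 1929 is a Thursday.
That's 1296 days from start to end, counting both.
1296 = 7 × 185 + 1, so there are 185 full weeks plus 1 extra day.
Each full week contributes 5 weekdays (Mon–Fri): 185 × 5 = 925.
The 1 extra day is Thursday — 1 of them qualifies.
Total: 925 + 1 = 926.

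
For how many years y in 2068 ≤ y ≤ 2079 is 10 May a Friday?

Day of week of May 10 in each year:
2068: Thu, 2069: Fri ✓, 2070: Sat, 2071: Sun, 2072: Tue, 2073: Wed, 2074: Thu, 2075: Fri ✓, 2076: Sun, 2077: Mon, 2078: Tue, 2079: Wed
Fridays: 2069, 2075.

2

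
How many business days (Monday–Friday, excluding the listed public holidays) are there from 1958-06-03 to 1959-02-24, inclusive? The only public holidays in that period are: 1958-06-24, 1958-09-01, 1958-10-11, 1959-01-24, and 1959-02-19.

188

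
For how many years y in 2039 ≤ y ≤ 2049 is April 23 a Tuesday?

2

Day of week of April 23 in each year:
2039: Sat, 2040: Mon, 2041: Tue ✓, 2042: Wed, 2043: Thu, 2044: Sat, 2045: Sun, 2046: Mon, 2047: Tue ✓, 2048: Thu, 2049: Fri
Tuesdays: 2041, 2047.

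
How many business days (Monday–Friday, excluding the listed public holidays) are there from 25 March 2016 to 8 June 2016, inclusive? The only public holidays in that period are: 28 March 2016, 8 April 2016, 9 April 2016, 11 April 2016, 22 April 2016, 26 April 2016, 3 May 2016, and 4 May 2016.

47 business days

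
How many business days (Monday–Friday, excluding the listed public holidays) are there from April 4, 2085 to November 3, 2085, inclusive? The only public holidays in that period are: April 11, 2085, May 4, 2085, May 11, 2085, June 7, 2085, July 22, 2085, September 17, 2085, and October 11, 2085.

April 4, 2085 is a Wednesday.
The range spans 214 days (inclusive of both endpoints).
214 = 7 × 30 + 4, so there are 30 full weeks plus 4 extra days.
Each full week contributes 5 weekdays (Mon–Fri): 30 × 5 = 150.
The 4 extra days are Wed, Thu, Fri, Sat — 3 of them qualify.
Total: 150 + 3 = 153.
Holidays: April 11, 2085 (Wed); May 4, 2085 (Fri); May 11, 2085 (Fri); June 7, 2085 (Thu); July 22, 2085 (Sun); September 17, 2085 (Mon); October 11, 2085 (Thu).
6 of the 7 holidays fall on weekdays; the rest are weekends and were already excluded.
Business days: 153 − 6 = 147.

147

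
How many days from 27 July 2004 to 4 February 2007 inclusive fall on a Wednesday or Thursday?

27 July 2004 is a Tuesday.
The range spans 923 days (inclusive of both endpoints).
923 = 7 × 131 + 6, so there are 131 full weeks plus 6 extra days.
Each full week contributes 2 days from the set (Wed, Thu): 131 × 2 = 262.
The 6 extra days are Tuesday, Wednesday, Thursday, Friday, Saturday, Sunday — 2 of them qualify.
Total: 262 + 2 = 264.

264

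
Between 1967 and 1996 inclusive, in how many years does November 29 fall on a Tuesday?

4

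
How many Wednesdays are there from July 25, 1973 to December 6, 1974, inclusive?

July 25, 1973 is a Wednesday.
That's 500 days from start to end, counting both.
500 = 7 × 71 + 3, so there are 71 full weeks plus 3 extra days.
Each full week contributes one Wednesday: 71 so far.
The 3 extra days are Wednesday, Thursday, Friday — 1 of them qualifies.
Total: 71 + 1 = 72.

72 Wednesdays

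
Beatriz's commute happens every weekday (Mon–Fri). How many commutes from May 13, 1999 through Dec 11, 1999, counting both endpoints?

May 13, 1999 is a Thursday.
That's 213 days from start to end, counting both.
213 = 7 × 30 + 3, so there are 30 full weeks plus 3 extra days.
Each full week contributes 5 weekdays (Mon–Fri): 30 × 5 = 150.
The 3 extra days are Thu, Fri, Sat — 2 of them qualify.
Total: 150 + 2 = 152.

152 weekdays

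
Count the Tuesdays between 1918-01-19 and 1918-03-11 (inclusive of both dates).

1918-01-19 is a Saturday.
From 1918-01-19 to 1918-03-11 is 52 days inclusive.
52 = 7 × 7 + 3, so there are 7 full weeks plus 3 extra days.
Each full week contributes one Tuesday: 7 so far.
The 3 extra days are Sat, Sun, Mon — none qualify.
Total: 7 + 0 = 7.

7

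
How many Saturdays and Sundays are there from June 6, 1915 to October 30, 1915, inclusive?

June 6, 1915 is a Sunday.
The range spans 147 days (inclusive of both endpoints).
147 = 7 × 21, so the span is exactly 21 full weeks.
Each full week contributes 2 weekend days (Sat, Sun): 21 × 2 = 42.

42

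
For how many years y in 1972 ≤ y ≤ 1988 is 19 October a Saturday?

Day of week of October 19 in each year:
1972: Thu, 1973: Fri, 1974: Sat ✓, 1975: Sun, 1976: Tue, 1977: Wed, 1978: Thu, 1979: Fri, 1980: Sun, 1981: Mon, 1982: Tue, 1983: Wed, 1984: Fri, 1985: Sat ✓, 1986: Sun, 1987: Mon, 1988: Wed
Saturdays: 1974, 1985.

2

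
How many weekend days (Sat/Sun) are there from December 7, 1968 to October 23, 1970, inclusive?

196

December 7, 1968 is a Saturday.
That's 686 days from start to end, counting both.
686 = 7 × 98, so the span is exactly 98 full weeks.
Each full week contributes 2 weekend days (Sat, Sun): 98 × 2 = 196.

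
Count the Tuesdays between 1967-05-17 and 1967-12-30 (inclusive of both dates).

1967-05-17 is a Wednesday.
The range spans 228 days (inclusive of both endpoints).
228 = 7 × 32 + 4, so there are 32 full weeks plus 4 extra days.
Each full week contributes one Tuesday: 32 so far.
The 4 extra days are Wed, Thu, Fri, Sat — none qualify.
Total: 32 + 0 = 32.

32 Tuesdays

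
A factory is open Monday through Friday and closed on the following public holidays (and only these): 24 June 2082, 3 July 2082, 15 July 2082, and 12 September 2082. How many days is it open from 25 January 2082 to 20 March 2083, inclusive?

25 January 2082 is a Sunday.
That's 420 days from start to end, counting both.
420 = 7 × 60, so the span is exactly 60 full weeks.
Each full week contributes 5 weekdays (Mon–Fri): 60 × 5 = 300.
Holidays: 24 June 2082 (Wed); 3 July 2082 (Fri); 15 July 2082 (Wed); 12 September 2082 (Sat).
3 of the 4 holidays fall on weekdays; the rest are weekends and were already excluded.
Business days: 300 − 3 = 297.

297 business days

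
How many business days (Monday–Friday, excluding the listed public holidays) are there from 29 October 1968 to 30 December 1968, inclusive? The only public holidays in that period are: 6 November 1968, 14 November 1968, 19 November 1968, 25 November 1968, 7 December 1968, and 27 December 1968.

29 October 1968 is a Tuesday.
That's 63 days from start to end, counting both.
63 = 7 × 9, so the span is exactly 9 full weeks.
Each full week contributes 5 weekdays (Mon–Fri): 9 × 5 = 45.
Holidays: 6 November 1968 (Wed); 14 November 1968 (Thu); 19 November 1968 (Tue); 25 November 1968 (Mon); 7 December 1968 (Sat); 27 December 1968 (Fri).
5 of the 6 holidays fall on weekdays; the rest are weekends and were already excluded.
Business days: 45 − 5 = 40.

40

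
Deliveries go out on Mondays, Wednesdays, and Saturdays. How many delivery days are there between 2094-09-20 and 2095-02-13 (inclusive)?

2094-09-20 is a Monday.
From 2094-09-20 to 2095-02-13 is 147 days inclusive.
147 = 7 × 21, so the span is exactly 21 full weeks.
Each full week contributes 3 days from the set (Mon, Wed, Sat): 21 × 3 = 63.

63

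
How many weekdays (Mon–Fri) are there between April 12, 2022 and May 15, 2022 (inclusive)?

24 weekdays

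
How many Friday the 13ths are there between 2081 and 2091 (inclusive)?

Friday-the-13ths by year:
2081: Jun
2082: Feb, Mar, Nov
2083: Aug
2084: Oct
2085: Apr, Jul
2086: Sep, Dec
2087: Jun
2088: Feb, Aug
2089: May
2090: Jan, Oct
2091: Apr, Jul

18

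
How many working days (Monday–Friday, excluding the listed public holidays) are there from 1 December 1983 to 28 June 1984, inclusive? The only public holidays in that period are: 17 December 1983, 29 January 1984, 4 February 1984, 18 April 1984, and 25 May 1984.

1 December 1983 is a Thursday.
From 1 December 1983 to 28 June 1984 is 211 days inclusive.
211 = 7 × 30 + 1, so there are 30 full weeks plus 1 extra day.
Each full week contributes 5 weekdays (Mon–Fri): 30 × 5 = 150.
The 1 extra day is Thu — 1 of them qualifies.
Total: 150 + 1 = 151.
Holidays: 17 December 1983 (Sat); 29 January 1984 (Sun); 4 February 1984 (Sat); 18 April 1984 (Wed); 25 May 1984 (Fri).
2 of the 5 holidays fall on weekdays; the rest are weekends and were already excluded.
Business days: 151 − 2 = 149.

149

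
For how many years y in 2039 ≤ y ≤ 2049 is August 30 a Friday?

Day of week of August 30 in each year:
2039: Tue, 2040: Thu, 2041: Fri ✓, 2042: Sat, 2043: Sun, 2044: Tue, 2045: Wed, 2046: Thu, 2047: Fri ✓, 2048: Sun, 2049: Mon
Fridays: 2041, 2047.

2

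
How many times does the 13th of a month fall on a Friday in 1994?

The 13th falls on a Friday when the month's 13th has weekday Fri.
Jan 13 is Thu; Feb 13 is Sun; Mar 13 is Sun; Apr 13 is Wed; May 13 is Fri ✓; Jun 13 is Mon; Jul 13 is Wed; Aug 13 is Sat; Sep 13 is Tue; Oct 13 is Thu; Nov 13 is Sun; Dec 13 is Tue.
Friday the 13ths: May.

1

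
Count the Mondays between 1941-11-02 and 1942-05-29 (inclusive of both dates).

1941-11-02 is a Sunday.
That's 209 days from start to end, counting both.
209 = 7 × 29 + 6, so there are 29 full weeks plus 6 extra days.
Each full week contributes one Monday: 29 so far.
The 6 extra days are Sunday, Monday, Tuesday, Wednesday, Thursday, Friday — 1 of them qualifies.
Total: 29 + 1 = 30.

30 Mondays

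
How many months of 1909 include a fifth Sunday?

4

A month has five Sundays exactly when Sunday falls within its first (length − 28) days.
Jan: 31 days, starts Fri → 5 of Fri, Sat, Sun ✓
Feb: 28 days, starts Mon → 5 of (none)
Mar: 31 days, starts Mon → 5 of Mon, Tue, Wed
Apr: 30 days, starts Thu → 5 of Thu, Fri
May: 31 days, starts Sat → 5 of Sat, Sun, Mon ✓
Jun: 30 days, starts Tue → 5 of Tue, Wed
Jul: 31 days, starts Thu → 5 of Thu, Fri, Sat
Aug: 31 days, starts Sun → 5 of Sun, Mon, Tue ✓
Sep: 30 days, starts Wed → 5 of Wed, Thu
Oct: 31 days, starts Fri → 5 of Fri, Sat, Sun ✓
Nov: 30 days, starts Mon → 5 of Mon, Tue
Dec: 31 days, starts Wed → 5 of Wed, Thu, Fri
Months with five Sundays: Jan, May, Aug, Oct.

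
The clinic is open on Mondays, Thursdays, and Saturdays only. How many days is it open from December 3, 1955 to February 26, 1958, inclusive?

December 3, 1955 is a Saturday.
That's 817 days from start to end, counting both.
817 = 7 × 116 + 5, so there are 116 full weeks plus 5 extra days.
Each full week contributes 3 days from the set (Mon, Thu, Sat): 116 × 3 = 348.
The 5 extra days are Saturday, Sunday, Monday, Tuesday, Wednesday — 2 of them qualify.
Total: 348 + 2 = 350.

350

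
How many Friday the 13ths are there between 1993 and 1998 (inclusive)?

10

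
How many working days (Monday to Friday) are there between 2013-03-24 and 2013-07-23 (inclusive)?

87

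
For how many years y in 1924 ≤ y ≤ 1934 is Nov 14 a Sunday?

1

Day of week of November 14 in each year:
1924: Fri, 1925: Sat, 1926: Sun ✓, 1927: Mon, 1928: Wed, 1929: Thu, 1930: Fri, 1931: Sat, 1932: Mon, 1933: Tue, 1934: Wed
Sundays: 1926.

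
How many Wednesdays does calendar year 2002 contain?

52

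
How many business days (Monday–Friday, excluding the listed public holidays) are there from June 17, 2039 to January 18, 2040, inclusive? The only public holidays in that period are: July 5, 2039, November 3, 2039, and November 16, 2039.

June 17, 2039 is a Friday.
The range spans 216 days (inclusive of both endpoints).
216 = 7 × 30 + 6, so there are 30 full weeks plus 6 extra days.
Each full week contributes 5 weekdays (Mon–Fri): 30 × 5 = 150.
The 6 extra days are Friday, Saturday, Sunday, Monday, Tuesday, Wednesday — 4 of them qualify.
Total: 150 + 4 = 154.
Holidays: July 5, 2039 (Tue); November 3, 2039 (Thu); November 16, 2039 (Wed).
All 3 holidays fall on weekdays, so subtract 3.
Business days: 154 − 3 = 151.

151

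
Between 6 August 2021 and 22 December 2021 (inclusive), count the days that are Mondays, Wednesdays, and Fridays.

6 August 2021 is a Friday.
The range spans 139 days (inclusive of both endpoints).
139 = 7 × 19 + 6, so there are 19 full weeks plus 6 extra days.
Each full week contributes 3 days from the set (Mon, Wed, Fri): 19 × 3 = 57.
The 6 extra days are Friday, Saturday, Sunday, Monday, Tuesday, Wednesday — 3 of them qualify.
Total: 57 + 3 = 60.

60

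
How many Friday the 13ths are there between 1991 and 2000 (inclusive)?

16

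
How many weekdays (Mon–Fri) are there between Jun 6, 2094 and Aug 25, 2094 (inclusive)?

Jun 6, 2094 is a Sunday.
From Jun 6, 2094 to Aug 25, 2094 is 81 days inclusive.
81 = 7 × 11 + 4, so there are 11 full weeks plus 4 extra days.
Each full week contributes 5 weekdays (Mon–Fri): 11 × 5 = 55.
The 4 extra days are Sunday, Monday, Tuesday, Wednesday — 3 of them qualify.
Total: 55 + 3 = 58.

58 weekdays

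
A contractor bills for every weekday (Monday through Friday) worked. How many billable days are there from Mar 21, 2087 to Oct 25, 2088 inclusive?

417

Mar 21, 2087 is a Friday.
The range spans 585 days (inclusive of both endpoints).
585 = 7 × 83 + 4, so there are 83 full weeks plus 4 extra days.
Each full week contributes 5 weekdays (Mon–Fri): 83 × 5 = 415.
The 4 extra days are Fri, Sat, Sun, Mon — 2 of them qualify.
Total: 415 + 2 = 417.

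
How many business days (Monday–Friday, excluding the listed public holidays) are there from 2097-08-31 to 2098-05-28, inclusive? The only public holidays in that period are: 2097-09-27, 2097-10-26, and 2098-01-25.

192 business days

2097-08-31 is a Saturday.
From 2097-08-31 to 2098-05-28 is 271 days inclusive.
271 = 7 × 38 + 5, so there are 38 full weeks plus 5 extra days.
Each full week contributes 5 weekdays (Mon–Fri): 38 × 5 = 190.
The 5 extra days are Sat, Sun, Mon, Tue, Wed — 3 of them qualify.
Total: 190 + 3 = 193.
Holidays: 2097-09-27 (Fri); 2097-10-26 (Sat); 2098-01-25 (Sat).
1 of the 3 holidays fall on weekdays; the rest are weekends and were already excluded.
Business days: 193 − 1 = 192.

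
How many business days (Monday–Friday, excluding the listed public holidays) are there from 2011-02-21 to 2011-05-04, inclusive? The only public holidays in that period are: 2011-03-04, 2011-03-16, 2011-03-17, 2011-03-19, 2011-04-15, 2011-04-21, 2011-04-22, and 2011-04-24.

2011-02-21 is a Monday.
The range spans 73 days (inclusive of both endpoints).
73 = 7 × 10 + 3, so there are 10 full weeks plus 3 extra days.
Each full week contributes 5 weekdays (Mon–Fri): 10 × 5 = 50.
The 3 extra days are Mon, Tue, Wed — 3 of them qualify.
Total: 50 + 3 = 53.
Holidays: 2011-03-04 (Fri); 2011-03-16 (Wed); 2011-03-17 (Thu); 2011-03-19 (Sat); 2011-04-15 (Fri); 2011-04-21 (Thu); 2011-04-22 (Fri); 2011-04-24 (Sun).
6 of the 8 holidays fall on weekdays; the rest are weekends and were already excluded.
Business days: 53 − 6 = 47.

47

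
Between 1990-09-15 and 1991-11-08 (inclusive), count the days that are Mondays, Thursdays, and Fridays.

180

1990-09-15 is a Saturday.
The range spans 420 days (inclusive of both endpoints).
420 = 7 × 60, so the span is exactly 60 full weeks.
Each full week contributes 3 days from the set (Mon, Thu, Fri): 60 × 3 = 180.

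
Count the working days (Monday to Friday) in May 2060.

21

2060-05-01 is a Saturday.
The range spans 31 days (inclusive of both endpoints).
31 = 7 × 4 + 3, so there are 4 full weeks plus 3 extra days.
Each full week contributes 5 weekdays (Mon–Fri): 4 × 5 = 20.
The 3 extra days are Sat, Sun, Mon — 1 of them qualifies.
Total: 20 + 1 = 21.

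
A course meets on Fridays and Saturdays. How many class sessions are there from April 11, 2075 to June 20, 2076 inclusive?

April 11, 2075 is a Thursday.
That's 437 days from start to end, counting both.
437 = 7 × 62 + 3, so there are 62 full weeks plus 3 extra days.
Each full week contributes 2 days from the set (Fri, Sat): 62 × 2 = 124.
The 3 extra days are Thursday, Friday, Saturday — 2 of them qualify.
Total: 124 + 2 = 126.

126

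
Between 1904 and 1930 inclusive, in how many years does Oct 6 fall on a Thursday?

4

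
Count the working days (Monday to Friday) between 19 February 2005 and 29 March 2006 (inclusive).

19 February 2005 is a Saturday.
The range spans 404 days (inclusive of both endpoints).
404 = 7 × 57 + 5, so there are 57 full weeks plus 5 extra days.
Each full week contributes 5 weekdays (Mon–Fri): 57 × 5 = 285.
The 5 extra days are Saturday, Sunday, Monday, Tuesday, Wednesday — 3 of them qualify.
Total: 285 + 3 = 288.

288 weekdays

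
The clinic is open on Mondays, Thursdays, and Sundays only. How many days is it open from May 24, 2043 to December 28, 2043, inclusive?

May 24, 2043 is a Sunday.
The range spans 219 days (inclusive of both endpoints).
219 = 7 × 31 + 2, so there are 31 full weeks plus 2 extra days.
Each full week contributes 3 days from the set (Mon, Thu, Sun): 31 × 3 = 93.
The 2 extra days are Sun, Mon — 2 of them qualify.
Total: 93 + 2 = 95.

95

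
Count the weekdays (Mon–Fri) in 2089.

260

1 January 2089 is a Saturday.
That's 365 days from start to end, counting both.
365 = 7 × 52 + 1, so there are 52 full weeks plus 1 extra day.
Each full week contributes 5 weekdays (Mon–Fri): 52 × 5 = 260.
The 1 extra day is Sat — none qualify.
Total: 260 + 0 = 260.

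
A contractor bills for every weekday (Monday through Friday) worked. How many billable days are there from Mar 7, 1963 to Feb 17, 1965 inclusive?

510 weekdays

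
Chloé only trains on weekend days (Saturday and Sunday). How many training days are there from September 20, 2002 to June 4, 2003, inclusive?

September 20, 2002 is a Friday.
That's 258 days from start to end, counting both.
258 = 7 × 36 + 6, so there are 36 full weeks plus 6 extra days.
Each full week contributes 2 weekend days (Sat, Sun): 36 × 2 = 72.
The 6 extra days are Fri, Sat, Sun, Mon, Tue, Wed — 2 of them qualify.
Total: 72 + 2 = 74.

74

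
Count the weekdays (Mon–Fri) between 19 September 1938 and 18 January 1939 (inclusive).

88 weekdays

19 September 1938 is a Monday.
That's 122 days from start to end, counting both.
122 = 7 × 17 + 3, so there are 17 full weeks plus 3 extra days.
Each full week contributes 5 weekdays (Mon–Fri): 17 × 5 = 85.
The 3 extra days are Mon, Tue, Wed — 3 of them qualify.
Total: 85 + 3 = 88.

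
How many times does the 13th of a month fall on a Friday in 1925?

The 13th falls on a Friday when the month's 13th has weekday Fri.
Jan 13 is Tue; Feb 13 is Fri ✓; Mar 13 is Fri ✓; Apr 13 is Mon; May 13 is Wed; Jun 13 is Sat; Jul 13 is Mon; Aug 13 is Thu; Sep 13 is Sun; Oct 13 is Tue; Nov 13 is Fri ✓; Dec 13 is Sun.
Friday the 13ths: Feb, Mar, Nov.

3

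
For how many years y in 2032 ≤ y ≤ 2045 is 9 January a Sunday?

Day of week of January 9 in each year:
2032: Fri, 2033: Sun ✓, 2034: Mon, 2035: Tue, 2036: Wed, 2037: Fri, 2038: Sat, 2039: Sun ✓, 2040: Mon, 2041: Wed, 2042: Thu, 2043: Fri, 2044: Sat, 2045: Mon
Sundays: 2033, 2039.

2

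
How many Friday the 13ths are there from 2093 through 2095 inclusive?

Friday-the-13ths by year:
2093: Feb, Mar, Nov
2094: Aug
2095: May

5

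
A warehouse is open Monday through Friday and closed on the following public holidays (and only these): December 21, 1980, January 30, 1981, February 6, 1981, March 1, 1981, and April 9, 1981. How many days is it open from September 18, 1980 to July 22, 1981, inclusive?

September 18, 1980 is a Thursday.
From September 18, 1980 to July 22, 1981 is 308 days inclusive.
308 = 7 × 44, so the span is exactly 44 full weeks.
Each full week contributes 5 weekdays (Mon–Fri): 44 × 5 = 220.
Total: 220.
Holidays: December 21, 1980 (Sun); January 30, 1981 (Fri); February 6, 1981 (Fri); March 1, 1981 (Sun); April 9, 1981 (Thu).
3 of the 5 holidays fall on weekdays; the rest are weekends and were already excluded.
Business days: 220 − 3 = 217.

217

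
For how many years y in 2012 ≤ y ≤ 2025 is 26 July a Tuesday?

Day of week of July 26 in each year:
2012: Thu, 2013: Fri, 2014: Sat, 2015: Sun, 2016: Tue ✓, 2017: Wed, 2018: Thu, 2019: Fri, 2020: Sun, 2021: Mon, 2022: Tue ✓, 2023: Wed, 2024: Fri, 2025: Sat
Tuesdays: 2016, 2022.

2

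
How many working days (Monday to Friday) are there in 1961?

1961-01-01 is a Sunday.
The range spans 365 days (inclusive of both endpoints).
365 = 7 × 52 + 1, so there are 52 full weeks plus 1 extra day.
Each full week contributes 5 weekdays (Mon–Fri): 52 × 5 = 260.
The 1 extra day is Sun — none qualify.
Total: 260 + 0 = 260.

260 weekdays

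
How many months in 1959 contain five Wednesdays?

4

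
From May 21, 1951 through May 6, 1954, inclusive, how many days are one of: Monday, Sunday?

309

May 21, 1951 is a Monday.
From May 21, 1951 to May 6, 1954 is 1082 days inclusive.
1082 = 7 × 154 + 4, so there are 154 full weeks plus 4 extra days.
Each full week contributes 2 days from the set (Mon, Sun): 154 × 2 = 308.
The 4 extra days are Mon, Tue, Wed, Thu — 1 of them qualifies.
Total: 308 + 1 = 309.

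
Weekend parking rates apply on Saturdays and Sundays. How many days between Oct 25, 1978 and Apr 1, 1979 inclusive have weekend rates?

Oct 25, 1978 is a Wednesday.
The range spans 159 days (inclusive of both endpoints).
159 = 7 × 22 + 5, so there are 22 full weeks plus 5 extra days.
Each full week contributes 2 weekend days (Sat, Sun): 22 × 2 = 44.
The 5 extra days are Wed, Thu, Fri, Sat, Sun — 2 of them qualify.
Total: 44 + 2 = 46.

46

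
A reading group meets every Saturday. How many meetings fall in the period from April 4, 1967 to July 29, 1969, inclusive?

April 4, 1967 is a Tuesday.
From April 4, 1967 to July 29, 1969 is 848 days inclusive.
848 = 7 × 121 + 1, so there are 121 full weeks plus 1 extra day.
Each full week contributes one Saturday: 121 so far.
The 1 extra day is Tuesday — none qualify.
Total: 121 + 0 = 121.

121 Saturdays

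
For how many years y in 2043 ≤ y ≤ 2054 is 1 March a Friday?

Day of week of March 1 in each year:
2043: Sun, 2044: Tue, 2045: Wed, 2046: Thu, 2047: Fri ✓, 2048: Sun, 2049: Mon, 2050: Tue, 2051: Wed, 2052: Fri ✓, 2053: Sat, 2054: Sun
Fridays: 2047, 2052.

2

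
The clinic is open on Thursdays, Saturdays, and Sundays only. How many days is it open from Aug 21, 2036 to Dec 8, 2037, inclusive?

Aug 21, 2036 is a Thursday.
The range spans 475 days (inclusive of both endpoints).
475 = 7 × 67 + 6, so there are 67 full weeks plus 6 extra days.
Each full week contributes 3 days from the set (Thu, Sat, Sun): 67 × 3 = 201.
The 6 extra days are Thu, Fri, Sat, Sun, Mon, Tue — 3 of them qualify.
Total: 201 + 3 = 204.

204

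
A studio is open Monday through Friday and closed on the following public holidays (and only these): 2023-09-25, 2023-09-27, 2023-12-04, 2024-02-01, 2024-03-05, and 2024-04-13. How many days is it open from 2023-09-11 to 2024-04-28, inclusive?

2023-09-11 is a Monday.
From 2023-09-11 to 2024-04-28 is 231 days inclusive.
231 = 7 × 33, so the span is exactly 33 full weeks.
Each full week contributes 5 weekdays (Mon–Fri): 33 × 5 = 165.
Holidays: 2023-09-25 (Mon); 2023-09-27 (Wed); 2023-12-04 (Mon); 2024-02-01 (Thu); 2024-03-05 (Tue); 2024-04-13 (Sat).
5 of the 6 holidays fall on weekdays; the rest are weekends and were already excluded.
Business days: 165 − 5 = 160.

160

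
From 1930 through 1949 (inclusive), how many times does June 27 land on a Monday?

3

Day of week of June 27 in each year:
1930: Fri, 1931: Sat, 1932: Mon ✓, 1933: Tue, 1934: Wed, 1935: Thu, 1936: Sat, 1937: Sun, 1938: Mon ✓, 1939: Tue, 1940: Thu, 1941: Fri, 1942: Sat, 1943: Sun, 1944: Tue, 1945: Wed, 1946: Thu, 1947: Fri, 1948: Sun, 1949: Mon ✓
Mondays: 1932, 1938, 1949.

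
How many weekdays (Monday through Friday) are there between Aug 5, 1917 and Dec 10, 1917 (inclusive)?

Aug 5, 1917 is a Sunday.
The range spans 128 days (inclusive of both endpoints).
128 = 7 × 18 + 2, so there are 18 full weeks plus 2 extra days.
Each full week contributes 5 weekdays (Mon–Fri): 18 × 5 = 90.
The 2 extra days are Sun, Mon — 1 of them qualifies.
Total: 90 + 1 = 91.

91 weekdays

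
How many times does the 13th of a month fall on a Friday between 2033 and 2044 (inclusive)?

Friday-the-13ths by year:
2033: May
2034: Jan, Oct
2035: Apr, Jul
2036: Jun
2037: Feb, Mar, Nov
2038: Aug
2039: May
2040: Jan, Apr, Jul
2041: Sep, Dec
2042: Jun
2043: Feb, Mar, Nov
2044: May

21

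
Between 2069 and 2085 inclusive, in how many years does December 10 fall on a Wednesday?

2

Day of week of December 10 in each year:
2069: Tue, 2070: Wed ✓, 2071: Thu, 2072: Sat, 2073: Sun, 2074: Mon, 2075: Tue, 2076: Thu, 2077: Fri, 2078: Sat, 2079: Sun, 2080: Tue, 2081: Wed ✓, 2082: Thu, 2083: Fri, 2084: Sun, 2085: Mon
Wednesdays: 2070, 2081.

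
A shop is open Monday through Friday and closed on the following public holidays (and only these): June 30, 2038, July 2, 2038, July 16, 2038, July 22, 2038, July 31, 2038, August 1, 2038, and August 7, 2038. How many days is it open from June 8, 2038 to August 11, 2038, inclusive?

43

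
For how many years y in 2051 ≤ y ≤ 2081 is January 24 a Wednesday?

5

Day of week of January 24 in each year:
2051: Tue, 2052: Wed ✓, 2053: Fri, 2054: Sat, 2055: Sun, 2056: Mon, 2057: Wed ✓, 2058: Thu, 2059: Fri, 2060: Sat, 2061: Mon, 2062: Tue, 2063: Wed ✓, 2064: Thu, 2065: Sat, 2066: Sun, 2067: Mon, 2068: Tue, 2069: Thu, 2070: Fri, 2071: Sat, 2072: Sun, 2073: Tue, 2074: Wed ✓, 2075: Thu, 2076: Fri, 2077: Sun, 2078: Mon, 2079: Tue, 2080: Wed ✓, 2081: Fri
Wednesdays: 2052, 2057, 2063, 2074, 2080.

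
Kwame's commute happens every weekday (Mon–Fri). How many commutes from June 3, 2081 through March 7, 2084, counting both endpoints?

721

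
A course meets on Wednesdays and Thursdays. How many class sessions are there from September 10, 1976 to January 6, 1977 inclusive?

September 10, 1976 is a Friday.
The range spans 119 days (inclusive of both endpoints).
119 = 7 × 17, so the span is exactly 17 full weeks.
Each full week contributes 2 days from the set (Wed, Thu): 17 × 2 = 34.

34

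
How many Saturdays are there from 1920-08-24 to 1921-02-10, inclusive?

24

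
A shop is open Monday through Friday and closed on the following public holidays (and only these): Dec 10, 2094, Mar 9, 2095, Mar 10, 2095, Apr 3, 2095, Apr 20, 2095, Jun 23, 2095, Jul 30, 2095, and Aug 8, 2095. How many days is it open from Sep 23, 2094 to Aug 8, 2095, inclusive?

Sep 23, 2094 is a Thursday.
The range spans 320 days (inclusive of both endpoints).
320 = 7 × 45 + 5, so there are 45 full weeks plus 5 extra days.
Each full week contributes 5 weekdays (Mon–Fri): 45 × 5 = 225.
The 5 extra days are Thu, Fri, Sat, Sun, Mon — 3 of them qualify.
Total: 225 + 3 = 228.
Holidays: Dec 10, 2094 (Fri); Mar 9, 2095 (Wed); Mar 10, 2095 (Thu); Apr 3, 2095 (Sun); Apr 20, 2095 (Wed); Jun 23, 2095 (Thu); Jul 30, 2095 (Sat); Aug 8, 2095 (Mon).
6 of the 8 holidays fall on weekdays; the rest are weekends and were already excluded.
Business days: 228 − 6 = 222.

222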